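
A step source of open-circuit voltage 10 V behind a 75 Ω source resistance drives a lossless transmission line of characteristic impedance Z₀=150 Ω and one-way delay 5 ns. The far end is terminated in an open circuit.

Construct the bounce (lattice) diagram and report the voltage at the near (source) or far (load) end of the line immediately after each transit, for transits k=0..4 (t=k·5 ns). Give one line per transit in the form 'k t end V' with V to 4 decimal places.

0 0 source 6.6667
1 5 load 13.3333
2 10 source 11.1111
3 15 load 8.8889
4 20 source 9.6296

Γ_L=1.000000, Γ_S=-0.333333; launch V₁=10·150/225=6.666667
k=0 src: V=6.6667
k=1 load: inc=6.666667, refl=6.666667·1.000000=6.6667; V=0.000000+6.666667+6.666667=13.3333
k=2 src: inc=6.666667, refl=6.666667·-0.333333=-2.2222; V=6.666667+6.666667+-2.222222=11.1111
k=3 load: inc=-2.222222, refl=-2.222222·1.000000=-2.2222; V=13.333333+-2.222222+-2.222222=8.8889
k=4 src: inc=-2.222222, refl=-2.222222·-0.333333=0.7407; V=11.111111+-2.222222+0.740741=9.6296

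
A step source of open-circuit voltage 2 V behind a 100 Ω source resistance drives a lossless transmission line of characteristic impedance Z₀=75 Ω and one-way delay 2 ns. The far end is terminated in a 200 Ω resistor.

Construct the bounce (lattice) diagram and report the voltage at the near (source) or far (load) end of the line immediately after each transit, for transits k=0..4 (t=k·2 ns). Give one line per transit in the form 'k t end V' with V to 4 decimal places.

Γ_L=0.454545, Γ_S=0.142857; launch V₁=2·75/175=0.857143
k=0 src: V=0.8571
k=1 load: inc=0.857143, refl=0.857143·0.454545=0.3896; V=0.000000+0.857143+0.389610=1.2468
k=2 src: inc=0.389610, refl=0.389610·0.142857=0.0557; V=0.857143+0.389610+0.055659=1.3024
k=3 load: inc=0.055659, refl=0.055659·0.454545=0.0253; V=1.246753+0.055659+0.025299=1.3277
k=4 src: inc=0.025299, refl=0.025299·0.142857=0.0036; V=1.302412+0.025299+0.003614=1.3313

0 0 source 0.8571
1 2 load 1.2468
2 4 source 1.3024
3 6 load 1.3277
4 8 source 1.3313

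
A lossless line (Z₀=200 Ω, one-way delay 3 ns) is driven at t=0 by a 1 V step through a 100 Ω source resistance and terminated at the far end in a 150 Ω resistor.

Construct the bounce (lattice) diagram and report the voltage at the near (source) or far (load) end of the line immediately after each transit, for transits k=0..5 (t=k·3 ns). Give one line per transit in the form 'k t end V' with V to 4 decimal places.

Γ_L=-0.142857, Γ_S=-0.333333; launch V₁=1·200/300=0.666667
k=0 src: V=0.6667
k=1 load: inc=0.666667, refl=0.666667·-0.142857=-0.0952; V=0.000000+0.666667+-0.095238=0.5714
k=2 src: inc=-0.095238, refl=-0.095238·-0.333333=0.0317; V=0.666667+-0.095238+0.031746=0.6032
k=3 load: inc=0.031746, refl=0.031746·-0.142857=-0.0045; V=0.571429+0.031746+-0.004535=0.5986
k=4 src: inc=-0.004535, refl=-0.004535·-0.333333=0.0015; V=0.603175+-0.004535+0.001512=0.6002
k=5 load: inc=0.001512, refl=0.001512·-0.142857=-0.0002; V=0.598639+0.001512+-0.000216=0.5999

0 0 source 0.6667
1 3 load 0.5714
2 6 source 0.6032
3 9 load 0.5986
4 12 source 0.6002
5 15 load 0.5999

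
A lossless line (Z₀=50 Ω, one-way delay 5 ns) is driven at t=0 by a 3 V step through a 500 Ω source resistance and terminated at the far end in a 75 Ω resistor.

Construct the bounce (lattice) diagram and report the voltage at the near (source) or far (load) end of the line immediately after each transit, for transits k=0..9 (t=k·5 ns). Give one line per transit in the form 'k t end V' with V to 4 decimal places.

Γ_L=0.200000, Γ_S=0.818182; launch V₁=3·50/550=0.272727
k=0 src: V=0.2727
k=1 load: inc=0.272727, refl=0.272727·0.200000=0.0545; V=0.000000+0.272727+0.054545=0.3273
k=2 src: inc=0.054545, refl=0.054545·0.818182=0.0446; V=0.272727+0.054545+0.044628=0.3719
k=3 load: inc=0.044628, refl=0.044628·0.200000=0.0089; V=0.327273+0.044628+0.008926=0.3808
k=4 src: inc=0.008926, refl=0.008926·0.818182=0.0073; V=0.371901+0.008926+0.007303=0.3881
k=5 load: inc=0.007303, refl=0.007303·0.200000=0.0015; V=0.380826+0.007303+0.001461=0.3896
k=6 src: inc=0.001461, refl=0.001461·0.818182=0.0012; V=0.388129+0.001461+0.001195=0.3908
k=7 load: inc=0.001195, refl=0.001195·0.200000=0.0002; V=0.389590+0.001195+0.000239=0.3910
k=8 src: inc=0.000239, refl=0.000239·0.818182=0.0002; V=0.390785+0.000239+0.000196=0.3912
k=9 load: inc=0.000196, refl=0.000196·0.200000=0.0000; V=0.391024+0.000196+0.000039=0.3913

0 0 source 0.2727
1 5 load 0.3273
2 10 source 0.3719
3 15 load 0.3808
4 20 source 0.3881
5 25 load 0.3896
6 30 source 0.3908
7 35 load 0.3910
8 40 source 0.3912
9 45 load 0.3913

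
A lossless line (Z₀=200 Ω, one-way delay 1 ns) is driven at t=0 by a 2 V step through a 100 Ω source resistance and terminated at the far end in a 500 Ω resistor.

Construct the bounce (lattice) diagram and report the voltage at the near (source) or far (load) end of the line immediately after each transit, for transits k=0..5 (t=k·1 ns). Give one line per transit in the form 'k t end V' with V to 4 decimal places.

Γ_L=0.428571, Γ_S=-0.333333; launch V₁=2·200/300=1.333333
k=0 src: V=1.3333
k=1 load: inc=1.333333, refl=1.333333·0.428571=0.5714; V=0.000000+1.333333+0.571429=1.9048
k=2 src: inc=0.571429, refl=0.571429·-0.333333=-0.1905; V=1.333333+0.571429+-0.190476=1.7143
k=3 load: inc=-0.190476, refl=-0.190476·0.428571=-0.0816; V=1.904762+-0.190476+-0.081633=1.6327
k=4 src: inc=-0.081633, refl=-0.081633·-0.333333=0.0272; V=1.714286+-0.081633+0.027211=1.6599
k=5 load: inc=0.027211, refl=0.027211·0.428571=0.0117; V=1.632653+0.027211+0.011662=1.6715

0 0 source 1.3333
1 1 load 1.9048
2 2 source 1.7143
3 3 load 1.6327
4 4 source 1.6599
5 5 load 1.6715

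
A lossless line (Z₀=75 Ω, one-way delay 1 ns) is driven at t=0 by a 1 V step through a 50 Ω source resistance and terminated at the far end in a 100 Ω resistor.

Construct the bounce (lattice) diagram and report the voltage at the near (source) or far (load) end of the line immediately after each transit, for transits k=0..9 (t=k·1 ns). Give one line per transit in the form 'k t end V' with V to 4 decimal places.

0 0 source 0.6000
1 1 load 0.6857
2 2 source 0.6686
3 3 load 0.6661
4 4 source 0.6666
5 5 load 0.6667
6 6 source 0.6667
7 7 load 0.6667
8 8 source 0.6667
9 9 load 0.6667

Γ_L=0.142857, Γ_S=-0.200000; launch V₁=1·75/125=0.600000
k=0 src: V=0.6000
k=1 load: inc=0.600000, refl=0.600000·0.142857=0.0857; V=0.000000+0.600000+0.085714=0.6857
k=2 src: inc=0.085714, refl=0.085714·-0.200000=-0.0171; V=0.600000+0.085714+-0.017143=0.6686
k=3 load: inc=-0.017143, refl=-0.017143·0.142857=-0.0024; V=0.685714+-0.017143+-0.002449=0.6661
k=4 src: inc=-0.002449, refl=-0.002449·-0.200000=0.0005; V=0.668571+-0.002449+0.000490=0.6666
k=5 load: inc=0.000490, refl=0.000490·0.142857=0.0001; V=0.666122+0.000490+0.000070=0.6667
k=6 src: inc=0.000070, refl=0.000070·-0.200000=-0.0000; V=0.666612+0.000070+-0.000014=0.6667
k=7 load: inc=-0.000014, refl=-0.000014·0.142857=-0.0000; V=0.666682+-0.000014+-0.000002=0.6667
k=8 src: inc=-0.000002, refl=-0.000002·-0.200000=0.0000; V=0.666668+-0.000002+0.000000=0.6667
k=9 load: inc=0.000000, refl=0.000000·0.142857=0.0000; V=0.666666+0.000000+0.000000=0.6667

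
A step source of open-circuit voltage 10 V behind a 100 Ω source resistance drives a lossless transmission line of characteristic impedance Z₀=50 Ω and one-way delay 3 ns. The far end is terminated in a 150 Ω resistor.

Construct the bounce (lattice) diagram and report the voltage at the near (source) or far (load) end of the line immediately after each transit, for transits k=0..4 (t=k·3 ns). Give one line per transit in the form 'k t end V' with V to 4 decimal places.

Γ_L=0.500000, Γ_S=0.333333; launch V₁=10·50/150=3.333333
k=0 src: V=3.3333
k=1 load: inc=3.333333, refl=3.333333·0.500000=1.6667; V=0.000000+3.333333+1.666667=5.0000
k=2 src: inc=1.666667, refl=1.666667·0.333333=0.5556; V=3.333333+1.666667+0.555556=5.5556
k=3 load: inc=0.555556, refl=0.555556·0.500000=0.2778; V=5.000000+0.555556+0.277778=5.8333
k=4 src: inc=0.277778, refl=0.277778·0.333333=0.0926; V=5.555556+0.277778+0.092593=5.9259

0 0 source 3.3333
1 3 load 5.0000
2 6 source 5.5556
3 9 load 5.8333
4 12 source 5.9259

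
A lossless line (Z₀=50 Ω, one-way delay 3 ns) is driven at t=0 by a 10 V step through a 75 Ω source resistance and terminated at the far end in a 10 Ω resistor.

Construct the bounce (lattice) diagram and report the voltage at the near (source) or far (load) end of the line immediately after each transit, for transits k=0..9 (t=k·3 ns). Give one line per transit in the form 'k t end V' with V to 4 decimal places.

Γ_L=-0.666667, Γ_S=0.200000; launch V₁=10·50/125=4.000000
k=0 src: V=4.0000
k=1 load: inc=4.000000, refl=4.000000·-0.666667=-2.6667; V=0.000000+4.000000+-2.666667=1.3333
k=2 src: inc=-2.666667, refl=-2.666667·0.200000=-0.5333; V=4.000000+-2.666667+-0.533333=0.8000
k=3 load: inc=-0.533333, refl=-0.533333·-0.666667=0.3556; V=1.333333+-0.533333+0.355556=1.1556
k=4 src: inc=0.355556, refl=0.355556·0.200000=0.0711; V=0.800000+0.355556+0.071111=1.2267
k=5 load: inc=0.071111, refl=0.071111·-0.666667=-0.0474; V=1.155556+0.071111+-0.047407=1.1793
k=6 src: inc=-0.047407, refl=-0.047407·0.200000=-0.0095; V=1.226667+-0.047407+-0.009481=1.1698
k=7 load: inc=-0.009481, refl=-0.009481·-0.666667=0.0063; V=1.179259+-0.009481+0.006321=1.1761
k=8 src: inc=0.006321, refl=0.006321·0.200000=0.0013; V=1.169778+0.006321+0.001264=1.1774
k=9 load: inc=0.001264, refl=0.001264·-0.666667=-0.0008; V=1.176099+0.001264+-0.000843=1.1765

0 0 source 4.0000
1 3 load 1.3333
2 6 source 0.8000
3 9 load 1.1556
4 12 source 1.2267
5 15 load 1.1793
6 18 source 1.1698
7 21 load 1.1761
8 24 source 1.1774
9 27 load 1.1765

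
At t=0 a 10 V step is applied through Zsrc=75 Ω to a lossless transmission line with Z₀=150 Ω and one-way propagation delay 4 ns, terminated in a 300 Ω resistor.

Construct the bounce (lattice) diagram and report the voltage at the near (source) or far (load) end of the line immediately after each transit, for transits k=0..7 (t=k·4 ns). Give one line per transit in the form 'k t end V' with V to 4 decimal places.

Γ_L=0.333333, Γ_S=-0.333333; launch V₁=10·150/225=6.666667
k=0 src: V=6.6667
k=1 load: inc=6.666667, refl=6.666667·0.333333=2.2222; V=0.000000+6.666667+2.222222=8.8889
k=2 src: inc=2.222222, refl=2.222222·-0.333333=-0.7407; V=6.666667+2.222222+-0.740741=8.1481
k=3 load: inc=-0.740741, refl=-0.740741·0.333333=-0.2469; V=8.888889+-0.740741+-0.246914=7.9012
k=4 src: inc=-0.246914, refl=-0.246914·-0.333333=0.0823; V=8.148148+-0.246914+0.082305=7.9835
k=5 load: inc=0.082305, refl=0.082305·0.333333=0.0274; V=7.901235+0.082305+0.027435=8.0110
k=6 src: inc=0.027435, refl=0.027435·-0.333333=-0.0091; V=7.983539+0.027435+-0.009145=8.0018
k=7 load: inc=-0.009145, refl=-0.009145·0.333333=-0.0030; V=8.010974+-0.009145+-0.003048=7.9988

0 0 source 6.6667
1 4 load 8.8889
2 8 source 8.1481
3 12 load 7.9012
4 16 source 7.9835
5 20 load 8.0110
6 24 source 8.0018
7 28 load 7.9988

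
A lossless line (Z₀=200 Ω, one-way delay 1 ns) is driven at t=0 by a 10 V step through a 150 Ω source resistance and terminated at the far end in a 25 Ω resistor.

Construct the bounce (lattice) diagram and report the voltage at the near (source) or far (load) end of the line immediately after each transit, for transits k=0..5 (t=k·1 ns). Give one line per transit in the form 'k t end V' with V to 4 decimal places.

0 0 source 5.7143
1 1 load 1.2698
2 2 source 1.9048
3 3 load 1.4109
4 4 source 1.4815
5 5 load 1.4266

Γ_L=-0.777778, Γ_S=-0.142857; launch V₁=10·200/350=5.714286
k=0 src: V=5.7143
k=1 load: inc=5.714286, refl=5.714286·-0.777778=-4.4444; V=0.000000+5.714286+-4.444444=1.2698
k=2 src: inc=-4.444444, refl=-4.444444·-0.142857=0.6349; V=5.714286+-4.444444+0.634921=1.9048
k=3 load: inc=0.634921, refl=0.634921·-0.777778=-0.4938; V=1.269841+0.634921+-0.493827=1.4109
k=4 src: inc=-0.493827, refl=-0.493827·-0.142857=0.0705; V=1.904762+-0.493827+0.070547=1.4815
k=5 load: inc=0.070547, refl=0.070547·-0.777778=-0.0549; V=1.410935+0.070547+-0.054870=1.4266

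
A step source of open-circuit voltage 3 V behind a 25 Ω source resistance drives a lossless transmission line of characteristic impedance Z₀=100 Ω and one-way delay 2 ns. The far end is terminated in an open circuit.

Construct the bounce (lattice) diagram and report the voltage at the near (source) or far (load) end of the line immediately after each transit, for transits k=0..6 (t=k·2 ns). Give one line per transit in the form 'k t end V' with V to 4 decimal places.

Γ_L=1.000000, Γ_S=-0.600000; launch V₁=3·100/125=2.400000
k=0 src: V=2.4000
k=1 load: inc=2.400000, refl=2.400000·1.000000=2.4000; V=0.000000+2.400000+2.400000=4.8000
k=2 src: inc=2.400000, refl=2.400000·-0.600000=-1.4400; V=2.400000+2.400000+-1.440000=3.3600
k=3 load: inc=-1.440000, refl=-1.440000·1.000000=-1.4400; V=4.800000+-1.440000+-1.440000=1.9200
k=4 src: inc=-1.440000, refl=-1.440000·-0.600000=0.8640; V=3.360000+-1.440000+0.864000=2.7840
k=5 load: inc=0.864000, refl=0.864000·1.000000=0.8640; V=1.920000+0.864000+0.864000=3.6480
k=6 src: inc=0.864000, refl=0.864000·-0.600000=-0.5184; V=2.784000+0.864000+-0.518400=3.1296

0 0 source 2.4000
1 2 load 4.8000
2 4 source 3.3600
3 6 load 1.9200
4 8 source 2.7840
5 10 load 3.6480
6 12 source 3.1296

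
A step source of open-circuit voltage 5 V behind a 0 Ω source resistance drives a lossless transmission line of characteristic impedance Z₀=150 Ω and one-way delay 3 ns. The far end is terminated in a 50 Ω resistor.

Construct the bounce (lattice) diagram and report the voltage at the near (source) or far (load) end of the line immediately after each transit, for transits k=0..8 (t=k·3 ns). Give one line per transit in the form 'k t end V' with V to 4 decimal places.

0 0 source 5.0000
1 3 load 2.5000
2 6 source 5.0000
3 9 load 3.7500
4 12 source 5.0000
5 15 load 4.3750
6 18 source 5.0000
7 21 load 4.6875
8 24 source 5.0000

Γ_L=-0.500000, Γ_S=-1.000000; launch V₁=5·150/150=5.000000
k=0 src: V=5.0000
k=1 load: inc=5.000000, refl=5.000000·-0.500000=-2.5000; V=0.000000+5.000000+-2.500000=2.5000
k=2 src: inc=-2.500000, refl=-2.500000·-1.000000=2.5000; V=5.000000+-2.500000+2.500000=5.0000
k=3 load: inc=2.500000, refl=2.500000·-0.500000=-1.2500; V=2.500000+2.500000+-1.250000=3.7500
k=4 src: inc=-1.250000, refl=-1.250000·-1.000000=1.2500; V=5.000000+-1.250000+1.250000=5.0000
k=5 load: inc=1.250000, refl=1.250000·-0.500000=-0.6250; V=3.750000+1.250000+-0.625000=4.3750
k=6 src: inc=-0.625000, refl=-0.625000·-1.000000=0.6250; V=5.000000+-0.625000+0.625000=5.0000
k=7 load: inc=0.625000, refl=0.625000·-0.500000=-0.3125; V=4.375000+0.625000+-0.312500=4.6875
k=8 src: inc=-0.312500, refl=-0.312500·-1.000000=0.3125; V=5.000000+-0.312500+0.312500=5.0000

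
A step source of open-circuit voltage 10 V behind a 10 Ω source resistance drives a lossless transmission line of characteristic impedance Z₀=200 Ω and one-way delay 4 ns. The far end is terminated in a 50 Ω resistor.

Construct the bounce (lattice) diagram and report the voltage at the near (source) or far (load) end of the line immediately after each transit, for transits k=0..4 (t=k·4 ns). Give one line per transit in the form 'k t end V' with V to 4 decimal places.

Γ_L=-0.600000, Γ_S=-0.904762; launch V₁=10·200/210=9.523810
k=0 src: V=9.5238
k=1 load: inc=9.523810, refl=9.523810·-0.600000=-5.7143; V=0.000000+9.523810+-5.714286=3.8095
k=2 src: inc=-5.714286, refl=-5.714286·-0.904762=5.1701; V=9.523810+-5.714286+5.170068=8.9796
k=3 load: inc=5.170068, refl=5.170068·-0.600000=-3.1020; V=3.809524+5.170068+-3.102041=5.8776
k=4 src: inc=-3.102041, refl=-3.102041·-0.904762=2.8066; V=8.979592+-3.102041+2.806608=8.6842

0 0 source 9.5238
1 4 load 3.8095
2 8 source 8.9796
3 12 load 5.8776
4 16 source 8.6842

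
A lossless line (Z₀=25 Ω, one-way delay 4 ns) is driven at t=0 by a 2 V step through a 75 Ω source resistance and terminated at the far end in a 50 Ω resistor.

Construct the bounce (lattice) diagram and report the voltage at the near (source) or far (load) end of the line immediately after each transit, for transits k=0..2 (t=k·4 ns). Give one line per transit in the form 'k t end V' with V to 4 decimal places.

0 0 source 0.5000
1 4 load 0.6667
2 8 source 0.7500

Γ_L=0.333333, Γ_S=0.500000; launch V₁=2·25/100=0.500000
k=0 src: V=0.5000
k=1 load: inc=0.500000, refl=0.500000·0.333333=0.1667; V=0.000000+0.500000+0.166667=0.6667
k=2 src: inc=0.166667, refl=0.166667·0.500000=0.0833; V=0.500000+0.166667+0.083333=0.7500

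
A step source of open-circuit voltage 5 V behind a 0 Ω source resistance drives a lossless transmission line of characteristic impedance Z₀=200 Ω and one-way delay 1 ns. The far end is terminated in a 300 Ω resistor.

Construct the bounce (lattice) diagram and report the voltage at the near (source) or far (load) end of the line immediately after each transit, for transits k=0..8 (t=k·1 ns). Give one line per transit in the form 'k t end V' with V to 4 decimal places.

Γ_L=0.200000, Γ_S=-1.000000; launch V₁=5·200/200=5.000000
k=0 src: V=5.0000
k=1 load: inc=5.000000, refl=5.000000·0.200000=1.0000; V=0.000000+5.000000+1.000000=6.0000
k=2 src: inc=1.000000, refl=1.000000·-1.000000=-1.0000; V=5.000000+1.000000+-1.000000=5.0000
k=3 load: inc=-1.000000, refl=-1.000000·0.200000=-0.2000; V=6.000000+-1.000000+-0.200000=4.8000
k=4 src: inc=-0.200000, refl=-0.200000·-1.000000=0.2000; V=5.000000+-0.200000+0.200000=5.0000
k=5 load: inc=0.200000, refl=0.200000·0.200000=0.0400; V=4.800000+0.200000+0.040000=5.0400
k=6 src: inc=0.040000, refl=0.040000·-1.000000=-0.0400; V=5.000000+0.040000+-0.040000=5.0000
k=7 load: inc=-0.040000, refl=-0.040000·0.200000=-0.0080; V=5.040000+-0.040000+-0.008000=4.9920
k=8 src: inc=-0.008000, refl=-0.008000·-1.000000=0.0080; V=5.000000+-0.008000+0.008000=5.0000

0 0 source 5.0000
1 1 load 6.0000
2 2 source 5.0000
3 3 load 4.8000
4 4 source 5.0000
5 5 load 5.0400
6 6 source 5.0000
7 7 load 4.9920
8 8 source 5.0000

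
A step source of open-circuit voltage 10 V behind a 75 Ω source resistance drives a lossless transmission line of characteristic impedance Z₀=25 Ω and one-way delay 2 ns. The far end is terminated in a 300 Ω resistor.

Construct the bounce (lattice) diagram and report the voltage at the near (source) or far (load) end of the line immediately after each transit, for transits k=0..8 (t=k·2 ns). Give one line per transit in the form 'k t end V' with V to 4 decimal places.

0 0 source 2.5000
1 2 load 4.6154
2 4 source 5.6731
3 6 load 6.5680
4 8 source 7.0155
5 10 load 7.3942
6 12 source 7.5835
7 14 load 7.7437
8 16 source 7.8238

Γ_L=0.846154, Γ_S=0.500000; launch V₁=10·25/100=2.500000
k=0 src: V=2.5000
k=1 load: inc=2.500000, refl=2.500000·0.846154=2.1154; V=0.000000+2.500000+2.115385=4.6154
k=2 src: inc=2.115385, refl=2.115385·0.500000=1.0577; V=2.500000+2.115385+1.057692=5.6731
k=3 load: inc=1.057692, refl=1.057692·0.846154=0.8950; V=4.615385+1.057692+0.894970=6.5680
k=4 src: inc=0.894970, refl=0.894970·0.500000=0.4475; V=5.673077+0.894970+0.447485=7.0155
k=5 load: inc=0.447485, refl=0.447485·0.846154=0.3786; V=6.568047+0.447485+0.378641=7.3942
k=6 src: inc=0.378641, refl=0.378641·0.500000=0.1893; V=7.015533+0.378641+0.189321=7.5835
k=7 load: inc=0.189321, refl=0.189321·0.846154=0.1602; V=7.394174+0.189321+0.160194=7.7437
k=8 src: inc=0.160194, refl=0.160194·0.500000=0.0801; V=7.583495+0.160194+0.080097=7.8238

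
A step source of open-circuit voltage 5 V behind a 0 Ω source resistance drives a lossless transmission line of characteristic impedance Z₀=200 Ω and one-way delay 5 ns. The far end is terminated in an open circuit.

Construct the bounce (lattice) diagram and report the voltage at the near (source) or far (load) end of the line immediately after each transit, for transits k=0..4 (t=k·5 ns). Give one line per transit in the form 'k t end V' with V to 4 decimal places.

Γ_L=1.000000, Γ_S=-1.000000; launch V₁=5·200/200=5.000000
k=0 src: V=5.0000
k=1 load: inc=5.000000, refl=5.000000·1.000000=5.0000; V=0.000000+5.000000+5.000000=10.0000
k=2 src: inc=5.000000, refl=5.000000·-1.000000=-5.0000; V=5.000000+5.000000+-5.000000=5.0000
k=3 load: inc=-5.000000, refl=-5.000000·1.000000=-5.0000; V=10.000000+-5.000000+-5.000000=0.0000
k=4 src: inc=-5.000000, refl=-5.000000·-1.000000=5.0000; V=5.000000+-5.000000+5.000000=5.0000

0 0 source 5.0000
1 5 load 10.0000
2 10 source 5.0000
3 15 load 0.0000
4 20 source 5.0000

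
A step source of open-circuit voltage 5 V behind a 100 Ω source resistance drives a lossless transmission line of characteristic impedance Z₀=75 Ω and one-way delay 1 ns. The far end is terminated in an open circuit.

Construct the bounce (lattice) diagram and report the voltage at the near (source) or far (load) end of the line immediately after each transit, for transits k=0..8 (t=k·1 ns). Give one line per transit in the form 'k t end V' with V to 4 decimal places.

Γ_L=1.000000, Γ_S=0.142857; launch V₁=5·75/175=2.142857
k=0 src: V=2.1429
k=1 load: inc=2.142857, refl=2.142857·1.000000=2.1429; V=0.000000+2.142857+2.142857=4.2857
k=2 src: inc=2.142857, refl=2.142857·0.142857=0.3061; V=2.142857+2.142857+0.306122=4.5918
k=3 load: inc=0.306122, refl=0.306122·1.000000=0.3061; V=4.285714+0.306122+0.306122=4.8980
k=4 src: inc=0.306122, refl=0.306122·0.142857=0.0437; V=4.591837+0.306122+0.043732=4.9417
k=5 load: inc=0.043732, refl=0.043732·1.000000=0.0437; V=4.897959+0.043732+0.043732=4.9854
k=6 src: inc=0.043732, refl=0.043732·0.142857=0.0062; V=4.941691+0.043732+0.006247=4.9917
k=7 load: inc=0.006247, refl=0.006247·1.000000=0.0062; V=4.985423+0.006247+0.006247=4.9979
k=8 src: inc=0.006247, refl=0.006247·0.142857=0.0009; V=4.991670+0.006247+0.000892=4.9988

0 0 source 2.1429
1 1 load 4.2857
2 2 source 4.5918
3 3 load 4.8980
4 4 source 4.9417
5 5 load 4.9854
6 6 source 4.9917
7 7 load 4.9979
8 8 source 4.9988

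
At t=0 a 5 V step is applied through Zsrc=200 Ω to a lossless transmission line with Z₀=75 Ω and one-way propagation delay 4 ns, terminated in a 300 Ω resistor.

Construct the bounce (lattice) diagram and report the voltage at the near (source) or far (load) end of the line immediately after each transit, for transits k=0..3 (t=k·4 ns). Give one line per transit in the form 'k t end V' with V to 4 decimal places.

Γ_L=0.600000, Γ_S=0.454545; launch V₁=5·75/275=1.363636
k=0 src: V=1.3636
k=1 load: inc=1.363636, refl=1.363636·0.600000=0.8182; V=0.000000+1.363636+0.818182=2.1818
k=2 src: inc=0.818182, refl=0.818182·0.454545=0.3719; V=1.363636+0.818182+0.371901=2.5537
k=3 load: inc=0.371901, refl=0.371901·0.600000=0.2231; V=2.181818+0.371901+0.223140=2.7769

0 0 source 1.3636
1 4 load 2.1818
2 8 source 2.5537
3 12 load 2.7769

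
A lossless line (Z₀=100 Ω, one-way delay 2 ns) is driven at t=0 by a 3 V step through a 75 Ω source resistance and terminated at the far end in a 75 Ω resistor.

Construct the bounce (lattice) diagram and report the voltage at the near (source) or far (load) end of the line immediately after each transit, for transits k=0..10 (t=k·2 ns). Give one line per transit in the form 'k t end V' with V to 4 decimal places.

0 0 source 1.7143
1 2 load 1.4694
2 4 source 1.5044
3 6 load 1.4994
4 8 source 1.5001
5 10 load 1.5000
6 12 source 1.5000
7 14 load 1.5000
8 16 source 1.5000
9 18 load 1.5000
10 20 source 1.5000

Γ_L=-0.142857, Γ_S=-0.142857; launch V₁=3·100/175=1.714286
k=0 src: V=1.7143
k=1 load: inc=1.714286, refl=1.714286·-0.142857=-0.2449; V=0.000000+1.714286+-0.244898=1.4694
k=2 src: inc=-0.244898, refl=-0.244898·-0.142857=0.0350; V=1.714286+-0.244898+0.034985=1.5044
k=3 load: inc=0.034985, refl=0.034985·-0.142857=-0.0050; V=1.469388+0.034985+-0.004998=1.4994
k=4 src: inc=-0.004998, refl=-0.004998·-0.142857=0.0007; V=1.504373+-0.004998+0.000714=1.5001
k=5 load: inc=0.000714, refl=0.000714·-0.142857=-0.0001; V=1.499375+0.000714+-0.000102=1.5000
k=6 src: inc=-0.000102, refl=-0.000102·-0.142857=0.0000; V=1.500089+-0.000102+0.000015=1.5000
k=7 load: inc=0.000015, refl=0.000015·-0.142857=-0.0000; V=1.499987+0.000015+-0.000002=1.5000
k=8 src: inc=-0.000002, refl=-0.000002·-0.142857=0.0000; V=1.500002+-0.000002+0.000000=1.5000
k=9 load: inc=0.000000, refl=0.000000·-0.142857=-0.0000; V=1.500000+0.000000+-0.000000=1.5000
k=10 src: inc=-0.000000, refl=-0.000000·-0.142857=0.0000; V=1.500000+-0.000000+0.000000=1.5000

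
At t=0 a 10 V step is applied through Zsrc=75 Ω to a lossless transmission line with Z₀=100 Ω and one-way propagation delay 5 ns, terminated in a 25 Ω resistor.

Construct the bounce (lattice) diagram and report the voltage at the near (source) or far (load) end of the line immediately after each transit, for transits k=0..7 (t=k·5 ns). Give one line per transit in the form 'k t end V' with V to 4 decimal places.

Γ_L=-0.600000, Γ_S=-0.142857; launch V₁=10·100/175=5.714286
k=0 src: V=5.7143
k=1 load: inc=5.714286, refl=5.714286·-0.600000=-3.4286; V=0.000000+5.714286+-3.428571=2.2857
k=2 src: inc=-3.428571, refl=-3.428571·-0.142857=0.4898; V=5.714286+-3.428571+0.489796=2.7755
k=3 load: inc=0.489796, refl=0.489796·-0.600000=-0.2939; V=2.285714+0.489796+-0.293878=2.4816
k=4 src: inc=-0.293878, refl=-0.293878·-0.142857=0.0420; V=2.775510+-0.293878+0.041983=2.5236
k=5 load: inc=0.041983, refl=0.041983·-0.600000=-0.0252; V=2.481633+0.041983+-0.025190=2.4984
k=6 src: inc=-0.025190, refl=-0.025190·-0.142857=0.0036; V=2.523615+-0.025190+0.003599=2.5020
k=7 load: inc=0.003599, refl=0.003599·-0.600000=-0.0022; V=2.498426+0.003599+-0.002159=2.4999

0 0 source 5.7143
1 5 load 2.2857
2 10 source 2.7755
3 15 load 2.4816
4 20 source 2.5236
5 25 load 2.4984
6 30 source 2.5020
7 35 load 2.4999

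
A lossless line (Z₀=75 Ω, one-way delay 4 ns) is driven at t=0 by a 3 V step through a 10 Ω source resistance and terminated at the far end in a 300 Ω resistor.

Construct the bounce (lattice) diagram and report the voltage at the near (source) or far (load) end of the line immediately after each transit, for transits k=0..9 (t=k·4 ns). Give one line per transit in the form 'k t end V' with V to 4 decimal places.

Γ_L=0.600000, Γ_S=-0.764706; launch V₁=3·75/85=2.647059
k=0 src: V=2.6471
k=1 load: inc=2.647059, refl=2.647059·0.600000=1.5882; V=0.000000+2.647059+1.588235=4.2353
k=2 src: inc=1.588235, refl=1.588235·-0.764706=-1.2145; V=2.647059+1.588235+-1.214533=3.0208
k=3 load: inc=-1.214533, refl=-1.214533·0.600000=-0.7287; V=4.235294+-1.214533+-0.728720=2.2920
k=4 src: inc=-0.728720, refl=-0.728720·-0.764706=0.5573; V=3.020761+-0.728720+0.557256=2.8493
k=5 load: inc=0.557256, refl=0.557256·0.600000=0.3344; V=2.292042+0.557256+0.334354=3.1837
k=6 src: inc=0.334354, refl=0.334354·-0.764706=-0.2557; V=2.849298+0.334354+-0.255682=2.9280
k=7 load: inc=-0.255682, refl=-0.255682·0.600000=-0.1534; V=3.183652+-0.255682+-0.153409=2.7746
k=8 src: inc=-0.153409, refl=-0.153409·-0.764706=0.1173; V=2.927969+-0.153409+0.117313=2.8919
k=9 load: inc=0.117313, refl=0.117313·0.600000=0.0704; V=2.774560+0.117313+0.070388=2.9623

0 0 source 2.6471
1 4 load 4.2353
2 8 source 3.0208
3 12 load 2.2920
4 16 source 2.8493
5 20 load 3.1837
6 24 source 2.9280
7 28 load 2.7746
8 32 source 2.8919
9 36 load 2.9623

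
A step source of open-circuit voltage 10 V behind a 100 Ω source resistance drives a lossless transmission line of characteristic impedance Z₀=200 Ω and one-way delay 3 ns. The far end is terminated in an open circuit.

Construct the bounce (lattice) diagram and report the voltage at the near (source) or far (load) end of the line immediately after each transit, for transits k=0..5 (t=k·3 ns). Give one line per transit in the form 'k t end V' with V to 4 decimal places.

Γ_L=1.000000, Γ_S=-0.333333; launch V₁=10·200/300=6.666667
k=0 src: V=6.6667
k=1 load: inc=6.666667, refl=6.666667·1.000000=6.6667; V=0.000000+6.666667+6.666667=13.3333
k=2 src: inc=6.666667, refl=6.666667·-0.333333=-2.2222; V=6.666667+6.666667+-2.222222=11.1111
k=3 load: inc=-2.222222, refl=-2.222222·1.000000=-2.2222; V=13.333333+-2.222222+-2.222222=8.8889
k=4 src: inc=-2.222222, refl=-2.222222·-0.333333=0.7407; V=11.111111+-2.222222+0.740741=9.6296
k=5 load: inc=0.740741, refl=0.740741·1.000000=0.7407; V=8.888889+0.740741+0.740741=10.3704

0 0 source 6.6667
1 3 load 13.3333
2 6 source 11.1111
3 9 load 8.8889
4 12 source 9.6296
5 15 load 10.3704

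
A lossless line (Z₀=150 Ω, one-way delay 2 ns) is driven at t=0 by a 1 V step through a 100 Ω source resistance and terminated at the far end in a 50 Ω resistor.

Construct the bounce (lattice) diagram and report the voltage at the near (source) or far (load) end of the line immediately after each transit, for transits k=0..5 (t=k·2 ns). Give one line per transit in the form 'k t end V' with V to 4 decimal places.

0 0 source 0.6000
1 2 load 0.3000
2 4 source 0.3600
3 6 load 0.3300
4 8 source 0.3360
5 10 load 0.3330

Γ_L=-0.500000, Γ_S=-0.200000; launch V₁=1·150/250=0.600000
k=0 src: V=0.6000
k=1 load: inc=0.600000, refl=0.600000·-0.500000=-0.3000; V=0.000000+0.600000+-0.300000=0.3000
k=2 src: inc=-0.300000, refl=-0.300000·-0.200000=0.0600; V=0.600000+-0.300000+0.060000=0.3600
k=3 load: inc=0.060000, refl=0.060000·-0.500000=-0.0300; V=0.300000+0.060000+-0.030000=0.3300
k=4 src: inc=-0.030000, refl=-0.030000·-0.200000=0.0060; V=0.360000+-0.030000+0.006000=0.3360
k=5 load: inc=0.006000, refl=0.006000·-0.500000=-0.0030; V=0.330000+0.006000+-0.003000=0.3330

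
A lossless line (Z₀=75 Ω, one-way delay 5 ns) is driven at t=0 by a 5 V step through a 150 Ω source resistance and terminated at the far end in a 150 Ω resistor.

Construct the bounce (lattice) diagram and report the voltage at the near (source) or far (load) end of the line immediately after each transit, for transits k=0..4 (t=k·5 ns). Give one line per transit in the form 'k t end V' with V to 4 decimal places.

0 0 source 1.6667
1 5 load 2.2222
2 10 source 2.4074
3 15 load 2.4691
4 20 source 2.4897

Γ_L=0.333333, Γ_S=0.333333; launch V₁=5·75/225=1.666667
k=0 src: V=1.6667
k=1 load: inc=1.666667, refl=1.666667·0.333333=0.5556; V=0.000000+1.666667+0.555556=2.2222
k=2 src: inc=0.555556, refl=0.555556·0.333333=0.1852; V=1.666667+0.555556+0.185185=2.4074
k=3 load: inc=0.185185, refl=0.185185·0.333333=0.0617; V=2.222222+0.185185+0.061728=2.4691
k=4 src: inc=0.061728, refl=0.061728·0.333333=0.0206; V=2.407407+0.061728+0.020576=2.4897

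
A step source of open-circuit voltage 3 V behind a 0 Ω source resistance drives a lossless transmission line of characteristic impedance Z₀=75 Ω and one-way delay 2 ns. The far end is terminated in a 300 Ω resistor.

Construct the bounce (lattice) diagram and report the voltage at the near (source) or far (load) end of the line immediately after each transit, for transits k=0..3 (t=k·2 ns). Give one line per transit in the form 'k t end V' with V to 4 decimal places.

Γ_L=0.600000, Γ_S=-1.000000; launch V₁=3·75/75=3.000000
k=0 src: V=3.0000
k=1 load: inc=3.000000, refl=3.000000·0.600000=1.8000; V=0.000000+3.000000+1.800000=4.8000
k=2 src: inc=1.800000, refl=1.800000·-1.000000=-1.8000; V=3.000000+1.800000+-1.800000=3.0000
k=3 load: inc=-1.800000, refl=-1.800000·0.600000=-1.0800; V=4.800000+-1.800000+-1.080000=1.9200

0 0 source 3.0000
1 2 load 4.8000
2 4 source 3.0000
3 6 load 1.9200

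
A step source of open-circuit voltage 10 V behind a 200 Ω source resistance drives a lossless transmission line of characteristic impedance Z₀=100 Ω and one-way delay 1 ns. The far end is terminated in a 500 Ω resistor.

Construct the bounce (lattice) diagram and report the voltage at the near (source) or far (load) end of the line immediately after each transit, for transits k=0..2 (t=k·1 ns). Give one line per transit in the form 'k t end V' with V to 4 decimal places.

Γ_L=0.666667, Γ_S=0.333333; launch V₁=10·100/300=3.333333
k=0 src: V=3.3333
k=1 load: inc=3.333333, refl=3.333333·0.666667=2.2222; V=0.000000+3.333333+2.222222=5.5556
k=2 src: inc=2.222222, refl=2.222222·0.333333=0.7407; V=3.333333+2.222222+0.740741=6.2963

0 0 source 3.3333
1 1 load 5.5556
2 2 source 6.2963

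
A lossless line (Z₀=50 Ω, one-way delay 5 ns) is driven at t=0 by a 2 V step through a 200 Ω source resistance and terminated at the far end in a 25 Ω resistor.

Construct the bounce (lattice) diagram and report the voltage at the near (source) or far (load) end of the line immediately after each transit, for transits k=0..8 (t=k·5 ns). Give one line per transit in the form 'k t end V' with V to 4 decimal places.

Γ_L=-0.333333, Γ_S=0.600000; launch V₁=2·50/250=0.400000
k=0 src: V=0.4000
k=1 load: inc=0.400000, refl=0.400000·-0.333333=-0.1333; V=0.000000+0.400000+-0.133333=0.2667
k=2 src: inc=-0.133333, refl=-0.133333·0.600000=-0.0800; V=0.400000+-0.133333+-0.080000=0.1867
k=3 load: inc=-0.080000, refl=-0.080000·-0.333333=0.0267; V=0.266667+-0.080000+0.026667=0.2133
k=4 src: inc=0.026667, refl=0.026667·0.600000=0.0160; V=0.186667+0.026667+0.016000=0.2293
k=5 load: inc=0.016000, refl=0.016000·-0.333333=-0.0053; V=0.213333+0.016000+-0.005333=0.2240
k=6 src: inc=-0.005333, refl=-0.005333·0.600000=-0.0032; V=0.229333+-0.005333+-0.003200=0.2208
k=7 load: inc=-0.003200, refl=-0.003200·-0.333333=0.0011; V=0.224000+-0.003200+0.001067=0.2219
k=8 src: inc=0.001067, refl=0.001067·0.600000=0.0006; V=0.220800+0.001067+0.000640=0.2225

0 0 source 0.4000
1 5 load 0.2667
2 10 source 0.1867
3 15 load 0.2133
4 20 source 0.2293
5 25 load 0.2240
6 30 source 0.2208
7 35 load 0.2219
8 40 source 0.2225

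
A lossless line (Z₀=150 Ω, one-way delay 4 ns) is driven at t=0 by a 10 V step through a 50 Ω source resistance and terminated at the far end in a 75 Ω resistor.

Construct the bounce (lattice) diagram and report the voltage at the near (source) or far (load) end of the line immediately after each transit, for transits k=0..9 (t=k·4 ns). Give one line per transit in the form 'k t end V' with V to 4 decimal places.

0 0 source 7.5000
1 4 load 5.0000
2 8 source 6.2500
3 12 load 5.8333
4 16 source 6.0417
5 20 load 5.9722
6 24 source 6.0069
7 28 load 5.9954
8 32 source 6.0012
9 36 load 5.9992

Γ_L=-0.333333, Γ_S=-0.500000; launch V₁=10·150/200=7.500000
k=0 src: V=7.5000
k=1 load: inc=7.500000, refl=7.500000·-0.333333=-2.5000; V=0.000000+7.500000+-2.500000=5.0000
k=2 src: inc=-2.500000, refl=-2.500000·-0.500000=1.2500; V=7.500000+-2.500000+1.250000=6.2500
k=3 load: inc=1.250000, refl=1.250000·-0.333333=-0.4167; V=5.000000+1.250000+-0.416667=5.8333
k=4 src: inc=-0.416667, refl=-0.416667·-0.500000=0.2083; V=6.250000+-0.416667+0.208333=6.0417
k=5 load: inc=0.208333, refl=0.208333·-0.333333=-0.0694; V=5.833333+0.208333+-0.069444=5.9722
k=6 src: inc=-0.069444, refl=-0.069444·-0.500000=0.0347; V=6.041667+-0.069444+0.034722=6.0069
k=7 load: inc=0.034722, refl=0.034722·-0.333333=-0.0116; V=5.972222+0.034722+-0.011574=5.9954
k=8 src: inc=-0.011574, refl=-0.011574·-0.500000=0.0058; V=6.006944+-0.011574+0.005787=6.0012
k=9 load: inc=0.005787, refl=0.005787·-0.333333=-0.0019; V=5.995370+0.005787+-0.001929=5.9992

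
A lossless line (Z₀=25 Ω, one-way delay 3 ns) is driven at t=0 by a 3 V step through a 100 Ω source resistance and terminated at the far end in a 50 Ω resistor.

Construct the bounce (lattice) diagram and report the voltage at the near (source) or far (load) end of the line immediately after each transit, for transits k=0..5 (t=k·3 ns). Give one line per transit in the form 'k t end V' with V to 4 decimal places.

0 0 source 0.6000
1 3 load 0.8000
2 6 source 0.9200
3 9 load 0.9600
4 12 source 0.9840
5 15 load 0.9920

Γ_L=0.333333, Γ_S=0.600000; launch V₁=3·25/125=0.600000
k=0 src: V=0.6000
k=1 load: inc=0.600000, refl=0.600000·0.333333=0.2000; V=0.000000+0.600000+0.200000=0.8000
k=2 src: inc=0.200000, refl=0.200000·0.600000=0.1200; V=0.600000+0.200000+0.120000=0.9200
k=3 load: inc=0.120000, refl=0.120000·0.333333=0.0400; V=0.800000+0.120000+0.040000=0.9600
k=4 src: inc=0.040000, refl=0.040000·0.600000=0.0240; V=0.920000+0.040000+0.024000=0.9840
k=5 load: inc=0.024000, refl=0.024000·0.333333=0.0080; V=0.960000+0.024000+0.008000=0.9920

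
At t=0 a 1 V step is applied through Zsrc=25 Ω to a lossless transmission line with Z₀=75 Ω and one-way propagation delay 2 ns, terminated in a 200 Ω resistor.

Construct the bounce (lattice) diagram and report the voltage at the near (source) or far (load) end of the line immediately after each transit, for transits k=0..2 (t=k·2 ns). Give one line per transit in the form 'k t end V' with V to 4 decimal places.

0 0 source 0.7500
1 2 load 1.0909
2 4 source 0.9205

Γ_L=0.454545, Γ_S=-0.500000; launch V₁=1·75/100=0.750000
k=0 src: V=0.7500
k=1 load: inc=0.750000, refl=0.750000·0.454545=0.3409; V=0.000000+0.750000+0.340909=1.0909
k=2 src: inc=0.340909, refl=0.340909·-0.500000=-0.1705; V=0.750000+0.340909+-0.170455=0.9205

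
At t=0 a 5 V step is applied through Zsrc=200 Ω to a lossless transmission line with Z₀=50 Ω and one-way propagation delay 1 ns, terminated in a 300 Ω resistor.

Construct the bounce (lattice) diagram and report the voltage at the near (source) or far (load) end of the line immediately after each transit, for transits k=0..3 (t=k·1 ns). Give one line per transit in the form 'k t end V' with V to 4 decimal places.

Γ_L=0.714286, Γ_S=0.600000; launch V₁=5·50/250=1.000000
k=0 src: V=1.0000
k=1 load: inc=1.000000, refl=1.000000·0.714286=0.7143; V=0.000000+1.000000+0.714286=1.7143
k=2 src: inc=0.714286, refl=0.714286·0.600000=0.4286; V=1.000000+0.714286+0.428571=2.1429
k=3 load: inc=0.428571, refl=0.428571·0.714286=0.3061; V=1.714286+0.428571+0.306122=2.4490

0 0 source 1.0000
1 1 load 1.7143
2 2 source 2.1429
3 3 load 2.4490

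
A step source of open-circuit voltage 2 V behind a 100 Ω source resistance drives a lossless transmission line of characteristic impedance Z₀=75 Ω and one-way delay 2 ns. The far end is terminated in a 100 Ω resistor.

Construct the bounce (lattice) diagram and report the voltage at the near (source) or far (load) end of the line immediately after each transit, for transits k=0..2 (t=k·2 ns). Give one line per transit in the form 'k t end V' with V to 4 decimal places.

0 0 source 0.8571
1 2 load 0.9796
2 4 source 0.9971

Γ_L=0.142857, Γ_S=0.142857; launch V₁=2·75/175=0.857143
k=0 src: V=0.8571
k=1 load: inc=0.857143, refl=0.857143·0.142857=0.1224; V=0.000000+0.857143+0.122449=0.9796
k=2 src: inc=0.122449, refl=0.122449·0.142857=0.0175; V=0.857143+0.122449+0.017493=0.9971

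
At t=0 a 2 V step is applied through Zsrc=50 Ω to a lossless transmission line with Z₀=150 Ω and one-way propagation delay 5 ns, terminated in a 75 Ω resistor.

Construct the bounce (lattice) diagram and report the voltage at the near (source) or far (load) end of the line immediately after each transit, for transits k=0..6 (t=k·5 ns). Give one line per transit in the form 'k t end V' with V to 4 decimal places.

Γ_L=-0.333333, Γ_S=-0.500000; launch V₁=2·150/200=1.500000
k=0 src: V=1.5000
k=1 load: inc=1.500000, refl=1.500000·-0.333333=-0.5000; V=0.000000+1.500000+-0.500000=1.0000
k=2 src: inc=-0.500000, refl=-0.500000·-0.500000=0.2500; V=1.500000+-0.500000+0.250000=1.2500
k=3 load: inc=0.250000, refl=0.250000·-0.333333=-0.0833; V=1.000000+0.250000+-0.083333=1.1667
k=4 src: inc=-0.083333, refl=-0.083333·-0.500000=0.0417; V=1.250000+-0.083333+0.041667=1.2083
k=5 load: inc=0.041667, refl=0.041667·-0.333333=-0.0139; V=1.166667+0.041667+-0.013889=1.1944
k=6 src: inc=-0.013889, refl=-0.013889·-0.500000=0.0069; V=1.208333+-0.013889+0.006944=1.2014

0 0 source 1.5000
1 5 load 1.0000
2 10 source 1.2500
3 15 load 1.1667
4 20 source 1.2083
5 25 load 1.1944
6 30 source 1.2014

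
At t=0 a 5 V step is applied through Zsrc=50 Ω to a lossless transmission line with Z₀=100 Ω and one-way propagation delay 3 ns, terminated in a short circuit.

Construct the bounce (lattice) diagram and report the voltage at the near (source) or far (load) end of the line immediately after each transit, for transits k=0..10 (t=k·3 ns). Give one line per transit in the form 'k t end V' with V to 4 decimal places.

0 0 source 3.3333
1 3 load 0.0000
2 6 source 1.1111
3 9 load 0.0000
4 12 source 0.3704
5 15 load 0.0000
6 18 source 0.1235
7 21 load 0.0000
8 24 source 0.0412
9 27 load 0.0000
10 30 source 0.0137

Γ_L=-1.000000, Γ_S=-0.333333; launch V₁=5·100/150=3.333333
k=0 src: V=3.3333
k=1 load: inc=3.333333, refl=3.333333·-1.000000=-3.3333; V=0.000000+3.333333+-3.333333=0.0000
k=2 src: inc=-3.333333, refl=-3.333333·-0.333333=1.1111; V=3.333333+-3.333333+1.111111=1.1111
k=3 load: inc=1.111111, refl=1.111111·-1.000000=-1.1111; V=0.000000+1.111111+-1.111111=0.0000
k=4 src: inc=-1.111111, refl=-1.111111·-0.333333=0.3704; V=1.111111+-1.111111+0.370370=0.3704
k=5 load: inc=0.370370, refl=0.370370·-1.000000=-0.3704; V=0.000000+0.370370+-0.370370=0.0000
k=6 src: inc=-0.370370, refl=-0.370370·-0.333333=0.1235; V=0.370370+-0.370370+0.123457=0.1235
k=7 load: inc=0.123457, refl=0.123457·-1.000000=-0.1235; V=0.000000+0.123457+-0.123457=0.0000
k=8 src: inc=-0.123457, refl=-0.123457·-0.333333=0.0412; V=0.123457+-0.123457+0.041152=0.0412
k=9 load: inc=0.041152, refl=0.041152·-1.000000=-0.0412; V=0.000000+0.041152+-0.041152=0.0000
k=10 src: inc=-0.041152, refl=-0.041152·-0.333333=0.0137; V=0.041152+-0.041152+0.013717=0.0137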